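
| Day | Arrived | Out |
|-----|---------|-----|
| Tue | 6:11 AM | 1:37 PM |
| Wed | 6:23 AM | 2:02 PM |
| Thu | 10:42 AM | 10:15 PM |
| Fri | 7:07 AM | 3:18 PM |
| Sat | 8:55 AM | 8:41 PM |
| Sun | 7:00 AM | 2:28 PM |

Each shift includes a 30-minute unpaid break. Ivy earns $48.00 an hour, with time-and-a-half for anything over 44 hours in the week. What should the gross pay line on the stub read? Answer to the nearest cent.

Tue: 6:11 AM–1:37 PM = 7 h 26 min; less 30 min break → 6 h 56 min
Wed: 6:23 AM–2:02 PM = 7 h 39 min; less 30 min break → 7 h 9 min
Thu: 10:42 AM–10:15 PM = 11 h 33 min; less 30 min break → 11 h 3 min
Fri: 7:07 AM–3:18 PM = 8 h 11 min; less 30 min break → 7 h 41 min
Sat: 8:55 AM–8:41 PM = 11 h 46 min; less 30 min break → 11 h 16 min
Sun: 7:00 AM–2:28 PM = 7 h 28 min; less 30 min break → 6 h 58 min
Total worked: 51 h 3 min = 3063 min.
Regular 44 h 0 min = 2640 min at $48.00/h; overtime 7 h 3 min = 423 min at $72.00/h.
Pay = (2640 × $48.00 + 423 × $72.00) ÷ 60 = $2619.60.

$2619.60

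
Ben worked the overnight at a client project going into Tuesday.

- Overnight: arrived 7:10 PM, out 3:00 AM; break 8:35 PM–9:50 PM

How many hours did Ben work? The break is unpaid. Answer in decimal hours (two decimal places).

6.58 hours

Overnight: 7:10 PM → midnight = 4 h 50 min; midnight → 3:00 AM = 3 h 0 min; span 7 h 50 min; less 75 min break → 6 h 35 min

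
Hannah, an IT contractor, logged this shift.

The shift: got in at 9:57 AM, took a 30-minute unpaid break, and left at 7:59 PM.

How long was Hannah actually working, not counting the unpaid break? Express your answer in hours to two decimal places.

9.53 hours

The shift: 9:57 AM–7:59 PM = 10 h 2 min; less 30 min break → 9 h 32 min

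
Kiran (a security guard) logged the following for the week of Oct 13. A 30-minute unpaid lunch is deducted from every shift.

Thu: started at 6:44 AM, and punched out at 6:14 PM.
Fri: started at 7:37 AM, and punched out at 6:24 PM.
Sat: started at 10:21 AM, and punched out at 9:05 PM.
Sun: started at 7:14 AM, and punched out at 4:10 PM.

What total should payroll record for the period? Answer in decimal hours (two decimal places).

39.95 hours

Thu: 6:44 AM–6:14 PM = 11 h 30 min; less 30 min break → 11 h 0 min
Fri: 7:37 AM–6:24 PM = 10 h 47 min; less 30 min break → 10 h 17 min
Sat: 10:21 AM–9:05 PM = 10 h 44 min; less 30 min break → 10 h 14 min
Sun: 7:14 AM–4:10 PM = 8 h 56 min; less 30 min break → 8 h 26 min
Total: 11 h 0 min + 10 h 17 min + 10 h 14 min + 8 h 26 min = 39 h 57 min.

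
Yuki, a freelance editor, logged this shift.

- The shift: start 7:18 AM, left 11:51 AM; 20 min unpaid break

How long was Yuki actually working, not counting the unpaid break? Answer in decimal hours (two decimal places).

4.22 hours

The shift: 7:18 AM–11:51 AM = 4 h 33 min; less 20 min break → 4 h 13 min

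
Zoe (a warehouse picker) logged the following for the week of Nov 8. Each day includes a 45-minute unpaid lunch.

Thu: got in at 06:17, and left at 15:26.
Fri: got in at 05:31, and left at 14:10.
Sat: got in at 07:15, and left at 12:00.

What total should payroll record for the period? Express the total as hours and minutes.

20 h 18 min

Thu: 06:17–15:26 = 9 h 9 min; less 45 min break → 8 h 24 min
Fri: 05:31–14:10 = 8 h 39 min; less 45 min break → 7 h 54 min
Sat: 07:15–12:00 = 4 h 45 min; less 45 min break → 4 h 0 min
Total: 8 h 24 min + 7 h 54 min + 4 h 0 min = 20 h 18 min.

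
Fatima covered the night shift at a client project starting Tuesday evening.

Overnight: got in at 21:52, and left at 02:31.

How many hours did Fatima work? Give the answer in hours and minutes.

Overnight: 21:52 → midnight = 2 h 8 min; midnight → 02:31 = 2 h 31 min; span 4 h 39 min

4 h 39 min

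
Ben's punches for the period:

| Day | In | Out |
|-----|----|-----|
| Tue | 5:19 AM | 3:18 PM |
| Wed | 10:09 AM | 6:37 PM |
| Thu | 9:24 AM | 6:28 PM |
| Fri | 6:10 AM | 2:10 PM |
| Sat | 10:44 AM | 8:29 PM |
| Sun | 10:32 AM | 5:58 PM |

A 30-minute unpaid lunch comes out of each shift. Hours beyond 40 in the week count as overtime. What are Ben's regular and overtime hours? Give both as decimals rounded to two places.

Tue: 5:19 AM–3:18 PM = 9 h 59 min; less 30 min break → 9 h 29 min
Wed: 10:09 AM–6:37 PM = 8 h 28 min; less 30 min break → 7 h 58 min
Thu: 9:24 AM–6:28 PM = 9 h 4 min; less 30 min break → 8 h 34 min
Fri: 6:10 AM–2:10 PM = 8 h 0 min; less 30 min break → 7 h 30 min
Sat: 10:44 AM–8:29 PM = 9 h 45 min; less 30 min break → 9 h 15 min
Sun: 10:32 AM–5:58 PM = 7 h 26 min; less 30 min break → 6 h 56 min
Total worked: 49 h 42 min = 49.70 h.
Threshold 40 h → overtime 9 h 42 min, regular 40 h 0 min.

Regular 40.00 hours, overtime 9.70 hours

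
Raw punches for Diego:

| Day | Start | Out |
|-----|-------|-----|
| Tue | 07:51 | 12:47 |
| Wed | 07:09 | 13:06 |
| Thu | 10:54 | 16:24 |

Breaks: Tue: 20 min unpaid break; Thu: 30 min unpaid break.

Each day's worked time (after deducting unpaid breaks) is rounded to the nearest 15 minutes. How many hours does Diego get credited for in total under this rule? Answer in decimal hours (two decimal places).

15.50 hours

Tue: 07:51–12:47 = 4 h 56 min − 20 min = 4 h 36 min → rounds to 4 h 30 min
Wed: 07:09–13:06 = 5 h 57 min → rounds to 6 h 0 min
Thu: 10:54–16:24 = 5 h 30 min − 30 min = 5 h 0 min → rounds to 5 h 0 min
Total credited: 15 h 30 min.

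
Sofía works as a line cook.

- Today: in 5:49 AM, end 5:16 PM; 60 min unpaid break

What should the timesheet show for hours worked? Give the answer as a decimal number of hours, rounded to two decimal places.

10.45 hours

Today: 5:49 AM–5:16 PM = 11 h 27 min; less 60 min break → 10 h 27 min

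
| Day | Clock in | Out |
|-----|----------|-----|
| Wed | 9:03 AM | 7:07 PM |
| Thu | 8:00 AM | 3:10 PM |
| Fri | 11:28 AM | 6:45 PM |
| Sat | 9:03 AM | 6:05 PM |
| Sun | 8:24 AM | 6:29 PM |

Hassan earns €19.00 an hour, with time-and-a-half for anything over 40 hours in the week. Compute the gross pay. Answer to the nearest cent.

Wed: 9:03 AM–7:07 PM = 10 h 4 min
Thu: 8:00 AM–3:10 PM = 7 h 10 min
Fri: 11:28 AM–6:45 PM = 7 h 17 min
Sat: 9:03 AM–6:05 PM = 9 h 2 min
Sun: 8:24 AM–6:29 PM = 10 h 5 min
Total worked: 43 h 38 min = 2618 min.
Regular 40 h 0 min = 2400 min at €19.00/h; overtime 3 h 38 min = 218 min at €28.50/h.
Pay = (2400 × €19.00 + 218 × €28.50) ÷ 60 = €863.55.

€863.55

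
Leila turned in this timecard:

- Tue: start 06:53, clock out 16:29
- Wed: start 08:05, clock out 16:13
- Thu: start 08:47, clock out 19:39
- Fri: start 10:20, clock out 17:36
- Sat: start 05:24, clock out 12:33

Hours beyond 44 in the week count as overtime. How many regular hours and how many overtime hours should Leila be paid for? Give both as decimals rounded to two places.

Regular 43.02 hours, overtime 0.00 hours

Tue: 06:53–16:29 = 9 h 36 min
Wed: 08:05–16:13 = 8 h 8 min
Thu: 08:47–19:39 = 10 h 52 min
Fri: 10:20–17:36 = 7 h 16 min
Sat: 05:24–12:33 = 7 h 9 min
Total worked: 43 h 1 min = 43.02 h.
Threshold 44 h → overtime 0 h 0 min, regular 43 h 1 min.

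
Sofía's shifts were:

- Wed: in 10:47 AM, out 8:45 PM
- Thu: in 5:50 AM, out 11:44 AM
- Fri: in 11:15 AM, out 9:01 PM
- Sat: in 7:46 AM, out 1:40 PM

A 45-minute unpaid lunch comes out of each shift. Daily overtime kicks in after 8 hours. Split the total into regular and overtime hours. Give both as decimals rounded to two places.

Regular 26.30 hours, overtime 2.23 hours

Wed: 10:47 AM–8:45 PM = 9 h 58 min; less 45 min break → 9 h 13 min
Thu: 5:50 AM–11:44 AM = 5 h 54 min; less 45 min break → 5 h 9 min
Fri: 11:15 AM–9:01 PM = 9 h 46 min; less 45 min break → 9 h 1 min
Sat: 7:46 AM–1:40 PM = 5 h 54 min; less 45 min break → 5 h 9 min
Wed reg 8 h 0 min / OT 1 h 13 min; Thu reg 5 h 9 min / OT 0 h 0 min; Fri reg 8 h 0 min / OT 1 h 1 min; Sat reg 5 h 9 min / OT 0 h 0 min.
Totals: regular 26 h 18 min, overtime 2 h 14 min.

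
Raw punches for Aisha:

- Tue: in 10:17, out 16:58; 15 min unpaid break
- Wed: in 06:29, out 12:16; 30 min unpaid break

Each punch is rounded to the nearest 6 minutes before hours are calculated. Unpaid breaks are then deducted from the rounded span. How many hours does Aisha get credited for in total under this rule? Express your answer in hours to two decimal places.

11.75 hours

Tue: in 10:17→10:18, out 16:58→17:00; 6 h 42 min − 15 min = 6 h 27 min
Wed: in 06:29→06:30, out 12:16→12:18; 5 h 48 min − 30 min = 5 h 18 min
Total credited: 11 h 45 min.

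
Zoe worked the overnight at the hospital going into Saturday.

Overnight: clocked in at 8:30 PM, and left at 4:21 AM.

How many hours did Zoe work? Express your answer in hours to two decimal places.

Overnight: 8:30 PM → midnight = 3 h 30 min; midnight → 4:21 AM = 4 h 21 min; span 7 h 51 min

7.85 hours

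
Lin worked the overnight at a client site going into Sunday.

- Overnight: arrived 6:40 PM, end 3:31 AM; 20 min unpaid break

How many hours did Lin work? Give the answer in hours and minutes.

8 h 31 min

Overnight: 6:40 PM → midnight = 5 h 20 min; midnight → 3:31 AM = 3 h 31 min; span 8 h 51 min; less 20 min break → 8 h 31 min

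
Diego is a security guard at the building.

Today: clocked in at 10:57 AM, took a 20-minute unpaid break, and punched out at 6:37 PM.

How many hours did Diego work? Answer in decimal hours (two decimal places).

7.33 hours

Today: 10:57 AM–6:37 PM = 7 h 40 min; less 20 min break → 7 h 20 min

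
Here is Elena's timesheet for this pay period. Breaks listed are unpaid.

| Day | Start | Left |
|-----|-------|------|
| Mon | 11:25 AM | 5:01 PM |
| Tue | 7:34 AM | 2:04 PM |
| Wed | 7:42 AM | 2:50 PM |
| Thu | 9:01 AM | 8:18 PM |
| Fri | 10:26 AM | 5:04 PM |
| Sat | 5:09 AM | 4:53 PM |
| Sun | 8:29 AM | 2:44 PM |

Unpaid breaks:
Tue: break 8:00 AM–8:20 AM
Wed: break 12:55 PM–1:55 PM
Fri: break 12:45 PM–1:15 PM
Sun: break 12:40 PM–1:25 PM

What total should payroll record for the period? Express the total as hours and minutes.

Mon: 11:25 AM–5:01 PM = 5 h 36 min
Tue: 7:34 AM–2:04 PM = 6 h 30 min; less 20 min break → 6 h 10 min
Wed: 7:42 AM–2:50 PM = 7 h 8 min; less 60 min break → 6 h 8 min
Thu: 9:01 AM–8:18 PM = 11 h 17 min
Fri: 10:26 AM–5:04 PM = 6 h 38 min; less 30 min break → 6 h 8 min
Sat: 5:09 AM–4:53 PM = 11 h 44 min
Sun: 8:29 AM–2:44 PM = 6 h 15 min; less 45 min break → 5 h 30 min
Total: 5 h 36 min + 6 h 10 min + 6 h 8 min + 11 h 17 min + 6 h 8 min + 11 h 44 min + 5 h 30 min = 52 h 33 min.

52 h 33 min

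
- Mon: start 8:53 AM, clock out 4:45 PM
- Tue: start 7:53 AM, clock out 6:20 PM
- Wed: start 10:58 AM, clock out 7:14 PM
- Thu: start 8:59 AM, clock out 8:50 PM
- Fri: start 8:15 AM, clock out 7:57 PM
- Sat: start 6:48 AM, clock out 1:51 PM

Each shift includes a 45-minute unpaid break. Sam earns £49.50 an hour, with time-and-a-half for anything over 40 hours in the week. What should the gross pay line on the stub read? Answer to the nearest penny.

£2921.74

Mon: 8:53 AM–4:45 PM = 7 h 52 min; less 45 min break → 7 h 7 min
Tue: 7:53 AM–6:20 PM = 10 h 27 min; less 45 min break → 9 h 42 min
Wed: 10:58 AM–7:14 PM = 8 h 16 min; less 45 min break → 7 h 31 min
Thu: 8:59 AM–8:50 PM = 11 h 51 min; less 45 min break → 11 h 6 min
Fri: 8:15 AM–7:57 PM = 11 h 42 min; less 45 min break → 10 h 57 min
Sat: 6:48 AM–1:51 PM = 7 h 3 min; less 45 min break → 6 h 18 min
Total worked: 52 h 41 min = 3161 min.
Regular 40 h 0 min = 2400 min at £49.50/h; overtime 12 h 41 min = 761 min at £74.25/h.
Pay = (2400 × £49.50 + 761 × £74.25) ÷ 60 = £2921.74.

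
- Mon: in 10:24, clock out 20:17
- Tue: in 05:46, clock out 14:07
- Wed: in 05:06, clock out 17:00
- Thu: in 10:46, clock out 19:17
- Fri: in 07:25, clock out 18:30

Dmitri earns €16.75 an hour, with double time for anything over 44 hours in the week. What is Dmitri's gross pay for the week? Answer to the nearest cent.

€929.07

Mon: 10:24–20:17 = 9 h 53 min
Tue: 05:46–14:07 = 8 h 21 min
Wed: 05:06–17:00 = 11 h 54 min
Thu: 10:46–19:17 = 8 h 31 min
Fri: 07:25–18:30 = 11 h 5 min
Total worked: 49 h 44 min = 2984 min.
Regular 44 h 0 min = 2640 min at €16.75/h; overtime 5 h 44 min = 344 min at €33.50/h.
Pay = (2640 × €16.75 + 344 × €33.50) ÷ 60 = €929.07.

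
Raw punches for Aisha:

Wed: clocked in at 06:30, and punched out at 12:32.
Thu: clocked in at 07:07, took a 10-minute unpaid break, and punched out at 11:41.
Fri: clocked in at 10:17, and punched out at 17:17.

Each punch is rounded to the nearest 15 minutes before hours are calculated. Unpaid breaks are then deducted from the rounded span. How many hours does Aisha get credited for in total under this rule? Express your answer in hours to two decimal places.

17.58 hours

Wed: in 06:30→06:30, out 12:32→12:30; 6 h 0 min
Thu: in 07:07→07:00, out 11:41→11:45; 4 h 45 min − 10 min = 4 h 35 min
Fri: in 10:17→10:15, out 17:17→17:15; 7 h 0 min
Total credited: 17 h 35 min.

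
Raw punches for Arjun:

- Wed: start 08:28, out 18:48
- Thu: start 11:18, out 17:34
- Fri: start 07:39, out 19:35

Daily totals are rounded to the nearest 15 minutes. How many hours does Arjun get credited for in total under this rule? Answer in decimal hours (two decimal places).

Wed: 08:28–18:48 = 10 h 20 min → rounds to 10 h 15 min
Thu: 11:18–17:34 = 6 h 16 min → rounds to 6 h 15 min
Fri: 07:39–19:35 = 11 h 56 min → rounds to 12 h 0 min
Total credited: 28 h 30 min.

28.50 hours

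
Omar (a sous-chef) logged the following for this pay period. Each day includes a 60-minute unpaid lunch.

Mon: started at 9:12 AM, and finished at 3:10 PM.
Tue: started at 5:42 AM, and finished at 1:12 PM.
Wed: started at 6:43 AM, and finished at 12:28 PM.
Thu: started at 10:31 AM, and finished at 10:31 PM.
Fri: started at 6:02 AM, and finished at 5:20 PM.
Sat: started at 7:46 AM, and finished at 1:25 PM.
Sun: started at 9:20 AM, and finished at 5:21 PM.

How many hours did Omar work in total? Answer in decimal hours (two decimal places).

49.18 hours

Mon: 9:12 AM–3:10 PM = 5 h 58 min; less 60 min break → 4 h 58 min
Tue: 5:42 AM–1:12 PM = 7 h 30 min; less 60 min break → 6 h 30 min
Wed: 6:43 AM–12:28 PM = 5 h 45 min; less 60 min break → 4 h 45 min
Thu: 10:31 AM–10:31 PM = 12 h 0 min; less 60 min break → 11 h 0 min
Fri: 6:02 AM–5:20 PM = 11 h 18 min; less 60 min break → 10 h 18 min
Sat: 7:46 AM–1:25 PM = 5 h 39 min; less 60 min break → 4 h 39 min
Sun: 9:20 AM–5:21 PM = 8 h 1 min; less 60 min break → 7 h 1 min
Total: 4 h 58 min + 6 h 30 min + 4 h 45 min + 11 h 0 min + 10 h 18 min + 4 h 39 min + 7 h 1 min = 49 h 11 min.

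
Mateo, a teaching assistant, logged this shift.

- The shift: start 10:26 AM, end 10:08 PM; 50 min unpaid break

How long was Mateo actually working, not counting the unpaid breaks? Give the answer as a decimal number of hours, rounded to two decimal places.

The shift: 10:26 AM–10:08 PM = 11 h 42 min; less 50 min break → 10 h 52 min

10.87 hours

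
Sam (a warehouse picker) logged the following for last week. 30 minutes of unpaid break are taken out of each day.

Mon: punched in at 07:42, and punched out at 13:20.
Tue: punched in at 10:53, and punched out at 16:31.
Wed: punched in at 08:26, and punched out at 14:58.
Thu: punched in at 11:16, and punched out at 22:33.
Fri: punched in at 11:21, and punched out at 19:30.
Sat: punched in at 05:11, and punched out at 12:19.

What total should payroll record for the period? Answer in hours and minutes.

41 h 22 min

Mon: 07:42–13:20 = 5 h 38 min; less 30 min break → 5 h 8 min
Tue: 10:53–16:31 = 5 h 38 min; less 30 min break → 5 h 8 min
Wed: 08:26–14:58 = 6 h 32 min; less 30 min break → 6 h 2 min
Thu: 11:16–22:33 = 11 h 17 min; less 30 min break → 10 h 47 min
Fri: 11:21–19:30 = 8 h 9 min; less 30 min break → 7 h 39 min
Sat: 05:11–12:19 = 7 h 8 min; less 30 min break → 6 h 38 min
Total: 5 h 8 min + 5 h 8 min + 6 h 2 min + 10 h 47 min + 7 h 39 min + 6 h 38 min = 41 h 22 min.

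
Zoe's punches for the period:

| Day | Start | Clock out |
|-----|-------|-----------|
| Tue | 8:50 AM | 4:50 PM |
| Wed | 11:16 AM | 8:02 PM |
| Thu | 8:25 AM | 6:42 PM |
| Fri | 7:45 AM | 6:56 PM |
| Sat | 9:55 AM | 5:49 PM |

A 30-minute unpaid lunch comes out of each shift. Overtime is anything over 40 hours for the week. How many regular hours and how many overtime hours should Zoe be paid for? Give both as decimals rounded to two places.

Tue: 8:50 AM–4:50 PM = 8 h 0 min; less 30 min break → 7 h 30 min
Wed: 11:16 AM–8:02 PM = 8 h 46 min; less 30 min break → 8 h 16 min
Thu: 8:25 AM–6:42 PM = 10 h 17 min; less 30 min break → 9 h 47 min
Fri: 7:45 AM–6:56 PM = 11 h 11 min; less 30 min break → 10 h 41 min
Sat: 9:55 AM–5:49 PM = 7 h 54 min; less 30 min break → 7 h 24 min
Total worked: 43 h 38 min = 43.63 h.
Threshold 40 h → overtime 3 h 38 min, regular 40 h 0 min.

Regular 40.00 hours, overtime 3.63 hours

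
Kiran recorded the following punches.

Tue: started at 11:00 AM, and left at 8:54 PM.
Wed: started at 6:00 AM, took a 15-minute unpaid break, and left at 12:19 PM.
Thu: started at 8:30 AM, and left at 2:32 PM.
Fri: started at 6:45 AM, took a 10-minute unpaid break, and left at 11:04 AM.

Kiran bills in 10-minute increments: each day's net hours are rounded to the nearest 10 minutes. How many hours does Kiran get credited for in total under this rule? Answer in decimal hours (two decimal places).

Tue: 11:00 AM–8:54 PM = 9 h 54 min → rounds to 9 h 50 min
Wed: 6:00 AM–12:19 PM = 6 h 19 min − 15 min = 6 h 4 min → rounds to 6 h 0 min
Thu: 8:30 AM–2:32 PM = 6 h 2 min → rounds to 6 h 0 min
Fri: 6:45 AM–11:04 AM = 4 h 19 min − 10 min = 4 h 9 min → rounds to 4 h 10 min
Total credited: 26 h 0 min.

26.00 hours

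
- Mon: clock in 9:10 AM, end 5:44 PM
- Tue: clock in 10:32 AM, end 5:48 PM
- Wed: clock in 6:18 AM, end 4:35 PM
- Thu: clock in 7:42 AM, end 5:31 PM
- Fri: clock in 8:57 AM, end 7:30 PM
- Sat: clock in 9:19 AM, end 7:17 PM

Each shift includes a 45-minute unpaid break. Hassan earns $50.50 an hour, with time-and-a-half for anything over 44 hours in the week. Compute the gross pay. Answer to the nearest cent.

$2824.21

Mon: 9:10 AM–5:44 PM = 8 h 34 min; less 45 min break → 7 h 49 min
Tue: 10:32 AM–5:48 PM = 7 h 16 min; less 45 min break → 6 h 31 min
Wed: 6:18 AM–4:35 PM = 10 h 17 min; less 45 min break → 9 h 32 min
Thu: 7:42 AM–5:31 PM = 9 h 49 min; less 45 min break → 9 h 4 min
Fri: 8:57 AM–7:30 PM = 10 h 33 min; less 45 min break → 9 h 48 min
Sat: 9:19 AM–7:17 PM = 9 h 58 min; less 45 min break → 9 h 13 min
Total worked: 51 h 57 min = 3117 min.
Regular 44 h 0 min = 2640 min at $50.50/h; overtime 7 h 57 min = 477 min at $75.75/h.
Pay = (2640 × $50.50 + 477 × $75.75) ÷ 60 = $2824.21.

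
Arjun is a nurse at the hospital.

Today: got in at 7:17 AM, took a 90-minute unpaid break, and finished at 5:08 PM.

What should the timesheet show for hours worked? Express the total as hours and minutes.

8 h 21 min

Today: 7:17 AM–5:08 PM = 9 h 51 min; less 90 min break → 8 h 21 min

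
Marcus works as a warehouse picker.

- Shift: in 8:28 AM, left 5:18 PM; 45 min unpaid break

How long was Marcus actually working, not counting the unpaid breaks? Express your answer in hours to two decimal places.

8.08 hours

Shift: 8:28 AM–5:18 PM = 8 h 50 min; less 45 min break → 8 h 5 min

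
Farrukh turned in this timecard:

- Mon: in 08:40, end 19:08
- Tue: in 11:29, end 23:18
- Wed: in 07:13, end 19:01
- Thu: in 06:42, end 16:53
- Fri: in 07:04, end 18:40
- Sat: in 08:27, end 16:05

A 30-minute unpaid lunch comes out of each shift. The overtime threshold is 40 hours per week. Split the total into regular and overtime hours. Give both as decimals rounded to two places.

Mon: 08:40–19:08 = 10 h 28 min; less 30 min break → 9 h 58 min
Tue: 11:29–23:18 = 11 h 49 min; less 30 min break → 11 h 19 min
Wed: 07:13–19:01 = 11 h 48 min; less 30 min break → 11 h 18 min
Thu: 06:42–16:53 = 10 h 11 min; less 30 min break → 9 h 41 min
Fri: 07:04–18:40 = 11 h 36 min; less 30 min break → 11 h 6 min
Sat: 08:27–16:05 = 7 h 38 min; less 30 min break → 7 h 8 min
Total worked: 60 h 30 min = 60.50 h.
Threshold 40 h → overtime 20 h 30 min, regular 40 h 0 min.

Regular 40.00 hours, overtime 20.50 hours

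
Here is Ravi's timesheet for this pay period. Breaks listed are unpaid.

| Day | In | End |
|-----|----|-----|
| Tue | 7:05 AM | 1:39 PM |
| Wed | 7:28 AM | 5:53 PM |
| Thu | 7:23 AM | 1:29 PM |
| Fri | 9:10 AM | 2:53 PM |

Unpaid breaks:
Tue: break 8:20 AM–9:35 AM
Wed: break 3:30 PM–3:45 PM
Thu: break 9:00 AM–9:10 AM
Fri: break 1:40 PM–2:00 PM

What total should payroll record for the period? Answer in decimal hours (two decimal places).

Tue: 7:05 AM–1:39 PM = 6 h 34 min; less 75 min break → 5 h 19 min
Wed: 7:28 AM–5:53 PM = 10 h 25 min; less 15 min break → 10 h 10 min
Thu: 7:23 AM–1:29 PM = 6 h 6 min; less 10 min break → 5 h 56 min
Fri: 9:10 AM–2:53 PM = 5 h 43 min; less 20 min break → 5 h 23 min
Total: 5 h 19 min + 10 h 10 min + 5 h 56 min + 5 h 23 min = 26 h 48 min.

26.80 hours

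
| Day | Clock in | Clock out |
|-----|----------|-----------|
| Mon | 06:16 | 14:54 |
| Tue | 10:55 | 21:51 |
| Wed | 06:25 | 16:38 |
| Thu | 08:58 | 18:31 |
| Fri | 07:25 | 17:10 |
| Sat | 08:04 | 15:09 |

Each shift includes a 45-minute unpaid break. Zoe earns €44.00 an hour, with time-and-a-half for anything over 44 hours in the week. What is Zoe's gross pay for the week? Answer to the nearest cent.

€2442.00

Mon: 06:16–14:54 = 8 h 38 min; less 45 min break → 7 h 53 min
Tue: 10:55–21:51 = 10 h 56 min; less 45 min break → 10 h 11 min
Wed: 06:25–16:38 = 10 h 13 min; less 45 min break → 9 h 28 min
Thu: 08:58–18:31 = 9 h 33 min; less 45 min break → 8 h 48 min
Fri: 07:25–17:10 = 9 h 45 min; less 45 min break → 9 h 0 min
Sat: 08:04–15:09 = 7 h 5 min; less 45 min break → 6 h 20 min
Total worked: 51 h 40 min = 3100 min.
Regular 44 h 0 min = 2640 min at €44.00/h; overtime 7 h 40 min = 460 min at €66.00/h.
Pay = (2640 × €44.00 + 460 × €66.00) ÷ 60 = €2442.00.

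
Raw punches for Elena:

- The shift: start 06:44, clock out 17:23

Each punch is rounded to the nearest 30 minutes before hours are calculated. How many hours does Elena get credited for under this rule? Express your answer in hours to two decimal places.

The shift: in 06:44→06:30, out 17:23→17:30; 11 h 0 min

11.00 hours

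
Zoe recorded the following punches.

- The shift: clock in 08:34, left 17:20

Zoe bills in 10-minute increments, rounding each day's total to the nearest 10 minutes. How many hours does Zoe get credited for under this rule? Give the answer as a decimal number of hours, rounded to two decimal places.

8.83 hours

The shift: 08:34–17:20 = 8 h 46 min → rounds to 8 h 50 min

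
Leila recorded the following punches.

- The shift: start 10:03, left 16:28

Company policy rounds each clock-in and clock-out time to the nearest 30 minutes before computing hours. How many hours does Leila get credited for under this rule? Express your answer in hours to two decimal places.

The shift: in 10:03→10:00, out 16:28→16:30; 6 h 30 min

6.50 hours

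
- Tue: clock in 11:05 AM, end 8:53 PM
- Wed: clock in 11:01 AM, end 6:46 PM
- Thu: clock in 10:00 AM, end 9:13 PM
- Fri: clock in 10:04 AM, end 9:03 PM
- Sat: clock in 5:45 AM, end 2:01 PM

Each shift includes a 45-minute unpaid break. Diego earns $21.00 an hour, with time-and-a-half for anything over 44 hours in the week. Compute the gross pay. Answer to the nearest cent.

Tue: 11:05 AM–8:53 PM = 9 h 48 min; less 45 min break → 9 h 3 min
Wed: 11:01 AM–6:46 PM = 7 h 45 min; less 45 min break → 7 h 0 min
Thu: 10:00 AM–9:13 PM = 11 h 13 min; less 45 min break → 10 h 28 min
Fri: 10:04 AM–9:03 PM = 10 h 59 min; less 45 min break → 10 h 14 min
Sat: 5:45 AM–2:01 PM = 8 h 16 min; less 45 min break → 7 h 31 min
Total worked: 44 h 16 min = 2656 min.
Regular 44 h 0 min = 2640 min at $21.00/h; overtime 0 h 16 min = 16 min at $31.50/h.
Pay = (2640 × $21.00 + 16 × $31.50) ÷ 60 = $932.40.

$932.40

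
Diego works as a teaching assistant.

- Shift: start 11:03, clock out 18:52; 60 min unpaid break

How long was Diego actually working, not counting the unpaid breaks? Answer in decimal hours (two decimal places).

Shift: 11:03–18:52 = 7 h 49 min; less 60 min break → 6 h 49 min

6.82 hours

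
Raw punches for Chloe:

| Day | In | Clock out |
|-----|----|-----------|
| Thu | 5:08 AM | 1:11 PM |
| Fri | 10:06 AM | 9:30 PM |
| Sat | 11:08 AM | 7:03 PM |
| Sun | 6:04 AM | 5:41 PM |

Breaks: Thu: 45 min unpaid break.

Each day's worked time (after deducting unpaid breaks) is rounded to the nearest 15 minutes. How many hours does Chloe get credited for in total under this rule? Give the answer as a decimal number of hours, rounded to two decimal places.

38.25 hours

Thu: 5:08 AM–1:11 PM = 8 h 3 min − 45 min = 7 h 18 min → rounds to 7 h 15 min
Fri: 10:06 AM–9:30 PM = 11 h 24 min → rounds to 11 h 30 min
Sat: 11:08 AM–7:03 PM = 7 h 55 min → rounds to 8 h 0 min
Sun: 6:04 AM–5:41 PM = 11 h 37 min → rounds to 11 h 30 min
Total credited: 38 h 15 min.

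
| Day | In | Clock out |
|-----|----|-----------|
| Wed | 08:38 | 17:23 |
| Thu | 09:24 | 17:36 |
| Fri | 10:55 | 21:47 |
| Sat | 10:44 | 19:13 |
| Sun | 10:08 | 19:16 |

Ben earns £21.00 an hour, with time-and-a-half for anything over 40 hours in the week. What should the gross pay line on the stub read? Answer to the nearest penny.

Wed: 08:38–17:23 = 8 h 45 min
Thu: 09:24–17:36 = 8 h 12 min
Fri: 10:55–21:47 = 10 h 52 min
Sat: 10:44–19:13 = 8 h 29 min
Sun: 10:08–19:16 = 9 h 8 min
Total worked: 45 h 26 min = 2726 min.
Regular 40 h 0 min = 2400 min at £21.00/h; overtime 5 h 26 min = 326 min at £31.50/h.
Pay = (2400 × £21.00 + 326 × £31.50) ÷ 60 = £1011.15.

£1011.15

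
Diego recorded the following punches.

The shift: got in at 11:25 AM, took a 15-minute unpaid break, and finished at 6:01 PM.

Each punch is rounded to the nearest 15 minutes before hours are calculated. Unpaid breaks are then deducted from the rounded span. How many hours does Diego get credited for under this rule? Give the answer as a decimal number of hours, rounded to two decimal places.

6.25 hours

The shift: in 11:25 AM→11:30 AM, out 6:01 PM→6:00 PM; 6 h 30 min − 15 min = 6 h 15 min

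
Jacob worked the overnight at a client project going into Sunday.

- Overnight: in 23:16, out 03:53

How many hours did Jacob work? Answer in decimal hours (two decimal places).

Overnight: 23:16 → midnight = 0 h 44 min; midnight → 03:53 = 3 h 53 min; span 4 h 37 min

4.62 hours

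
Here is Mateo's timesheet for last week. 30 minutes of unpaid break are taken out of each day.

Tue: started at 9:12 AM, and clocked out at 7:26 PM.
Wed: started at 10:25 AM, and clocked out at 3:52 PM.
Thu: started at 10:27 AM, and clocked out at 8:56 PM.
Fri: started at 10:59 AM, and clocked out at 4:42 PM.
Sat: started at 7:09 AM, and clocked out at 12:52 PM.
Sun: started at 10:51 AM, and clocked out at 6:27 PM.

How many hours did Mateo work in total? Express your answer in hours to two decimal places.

42.20 hours

Tue: 9:12 AM–7:26 PM = 10 h 14 min; less 30 min break → 9 h 44 min
Wed: 10:25 AM–3:52 PM = 5 h 27 min; less 30 min break → 4 h 57 min
Thu: 10:27 AM–8:56 PM = 10 h 29 min; less 30 min break → 9 h 59 min
Fri: 10:59 AM–4:42 PM = 5 h 43 min; less 30 min break → 5 h 13 min
Sat: 7:09 AM–12:52 PM = 5 h 43 min; less 30 min break → 5 h 13 min
Sun: 10:51 AM–6:27 PM = 7 h 36 min; less 30 min break → 7 h 6 min
Total: 9 h 44 min + 4 h 57 min + 9 h 59 min + 5 h 13 min + 5 h 13 min + 7 h 6 min = 42 h 12 min.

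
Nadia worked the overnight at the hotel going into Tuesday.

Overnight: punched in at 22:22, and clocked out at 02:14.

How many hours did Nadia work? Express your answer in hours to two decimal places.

3.87 hours

Overnight: 22:22 → midnight = 1 h 38 min; midnight → 02:14 = 2 h 14 min; span 3 h 52 min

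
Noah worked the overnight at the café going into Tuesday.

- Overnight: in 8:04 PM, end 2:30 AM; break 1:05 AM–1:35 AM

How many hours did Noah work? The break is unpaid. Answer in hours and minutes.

Overnight: 8:04 PM → midnight = 3 h 56 min; midnight → 2:30 AM = 2 h 30 min; span 6 h 26 min; less 30 min break → 5 h 56 min

5 h 56 min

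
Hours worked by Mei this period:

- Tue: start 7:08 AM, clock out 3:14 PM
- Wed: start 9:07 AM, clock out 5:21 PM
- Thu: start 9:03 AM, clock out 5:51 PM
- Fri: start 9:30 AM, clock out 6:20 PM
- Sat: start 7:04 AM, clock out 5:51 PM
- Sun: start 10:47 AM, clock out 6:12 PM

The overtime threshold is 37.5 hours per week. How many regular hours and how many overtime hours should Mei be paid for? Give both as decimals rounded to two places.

Tue: 7:08 AM–3:14 PM = 8 h 6 min
Wed: 9:07 AM–5:21 PM = 8 h 14 min
Thu: 9:03 AM–5:51 PM = 8 h 48 min
Fri: 9:30 AM–6:20 PM = 8 h 50 min
Sat: 7:04 AM–5:51 PM = 10 h 47 min
Sun: 10:47 AM–6:12 PM = 7 h 25 min
Total worked: 52 h 10 min = 52.17 h.
Threshold 37.5 h → overtime 14 h 40 min, regular 37 h 30 min.

Regular 37.50 hours, overtime 14.67 hours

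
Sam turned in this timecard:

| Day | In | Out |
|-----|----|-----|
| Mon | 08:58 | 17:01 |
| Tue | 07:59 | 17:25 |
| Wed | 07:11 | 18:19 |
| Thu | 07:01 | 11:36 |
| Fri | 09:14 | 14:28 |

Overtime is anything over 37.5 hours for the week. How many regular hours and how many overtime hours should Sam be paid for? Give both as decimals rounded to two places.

Regular 37.50 hours, overtime 0.93 hours

Mon: 08:58–17:01 = 8 h 3 min
Tue: 07:59–17:25 = 9 h 26 min
Wed: 07:11–18:19 = 11 h 8 min
Thu: 07:01–11:36 = 4 h 35 min
Fri: 09:14–14:28 = 5 h 14 min
Total worked: 38 h 26 min = 38.43 h.
Threshold 37.5 h → overtime 0 h 56 min, regular 37 h 30 min.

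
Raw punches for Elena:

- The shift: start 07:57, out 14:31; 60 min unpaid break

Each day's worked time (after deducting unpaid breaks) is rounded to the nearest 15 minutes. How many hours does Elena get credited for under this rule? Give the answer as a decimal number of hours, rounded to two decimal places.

5.50 hours

The shift: 07:57–14:31 = 6 h 34 min − 60 min = 5 h 34 min → rounds to 5 h 30 min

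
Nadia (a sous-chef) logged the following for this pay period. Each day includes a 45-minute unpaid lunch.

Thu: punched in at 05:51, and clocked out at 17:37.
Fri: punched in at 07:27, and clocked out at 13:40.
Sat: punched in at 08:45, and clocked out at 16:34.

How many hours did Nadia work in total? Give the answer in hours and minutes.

Thu: 05:51–17:37 = 11 h 46 min; less 45 min break → 11 h 1 min
Fri: 07:27–13:40 = 6 h 13 min; less 45 min break → 5 h 28 min
Sat: 08:45–16:34 = 7 h 49 min; less 45 min break → 7 h 4 min
Total: 11 h 1 min + 5 h 28 min + 7 h 4 min = 23 h 33 min.

23 h 33 min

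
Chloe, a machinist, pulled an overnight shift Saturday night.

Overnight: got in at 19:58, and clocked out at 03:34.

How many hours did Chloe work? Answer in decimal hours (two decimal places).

7.60 hours

Overnight: 19:58 → midnight = 4 h 2 min; midnight → 03:34 = 3 h 34 min; span 7 h 36 min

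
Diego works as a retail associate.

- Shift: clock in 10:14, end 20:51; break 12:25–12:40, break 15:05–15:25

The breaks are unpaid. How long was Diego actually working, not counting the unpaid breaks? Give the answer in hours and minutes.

10 h 2 min

Shift: 10:14–20:51 = 10 h 37 min; less 35 min break → 10 h 2 min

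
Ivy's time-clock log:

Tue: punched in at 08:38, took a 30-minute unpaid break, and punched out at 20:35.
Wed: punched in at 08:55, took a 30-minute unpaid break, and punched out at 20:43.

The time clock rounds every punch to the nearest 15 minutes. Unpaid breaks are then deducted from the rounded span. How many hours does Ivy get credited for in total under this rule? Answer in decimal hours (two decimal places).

Tue: in 08:38→08:45, out 20:35→20:30; 11 h 45 min − 30 min = 11 h 15 min
Wed: in 08:55→09:00, out 20:43→20:45; 11 h 45 min − 30 min = 11 h 15 min
Total credited: 22 h 30 min.

22.50 hours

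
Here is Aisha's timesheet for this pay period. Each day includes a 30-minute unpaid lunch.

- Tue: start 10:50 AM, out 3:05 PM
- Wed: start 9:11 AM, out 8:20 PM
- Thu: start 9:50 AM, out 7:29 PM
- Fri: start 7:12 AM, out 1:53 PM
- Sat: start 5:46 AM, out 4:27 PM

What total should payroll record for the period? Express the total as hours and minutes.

Tue: 10:50 AM–3:05 PM = 4 h 15 min; less 30 min break → 3 h 45 min
Wed: 9:11 AM–8:20 PM = 11 h 9 min; less 30 min break → 10 h 39 min
Thu: 9:50 AM–7:29 PM = 9 h 39 min; less 30 min break → 9 h 9 min
Fri: 7:12 AM–1:53 PM = 6 h 41 min; less 30 min break → 6 h 11 min
Sat: 5:46 AM–4:27 PM = 10 h 41 min; less 30 min break → 10 h 11 min
Total: 3 h 45 min + 10 h 39 min + 9 h 9 min + 6 h 11 min + 10 h 11 min = 39 h 55 min.

39 h 55 min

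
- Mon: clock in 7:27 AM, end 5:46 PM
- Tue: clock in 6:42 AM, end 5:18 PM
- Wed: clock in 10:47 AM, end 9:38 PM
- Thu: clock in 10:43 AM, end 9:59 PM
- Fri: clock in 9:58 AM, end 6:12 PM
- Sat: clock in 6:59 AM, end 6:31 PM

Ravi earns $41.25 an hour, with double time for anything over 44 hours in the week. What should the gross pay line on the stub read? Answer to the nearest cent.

$3366.00

Mon: 7:27 AM–5:46 PM = 10 h 19 min
Tue: 6:42 AM–5:18 PM = 10 h 36 min
Wed: 10:47 AM–9:38 PM = 10 h 51 min
Thu: 10:43 AM–9:59 PM = 11 h 16 min
Fri: 9:58 AM–6:12 PM = 8 h 14 min
Sat: 6:59 AM–6:31 PM = 11 h 32 min
Total worked: 62 h 48 min = 3768 min.
Regular 44 h 0 min = 2640 min at $41.25/h; overtime 18 h 48 min = 1128 min at $82.50/h.
Pay = (2640 × $41.25 + 1128 × $82.50) ÷ 60 = $3366.00.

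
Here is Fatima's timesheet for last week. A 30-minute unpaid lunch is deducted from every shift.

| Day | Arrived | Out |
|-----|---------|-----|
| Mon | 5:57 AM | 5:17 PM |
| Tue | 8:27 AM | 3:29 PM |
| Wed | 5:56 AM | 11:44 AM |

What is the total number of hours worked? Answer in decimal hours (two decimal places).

22.67 hours

Mon: 5:57 AM–5:17 PM = 11 h 20 min; less 30 min break → 10 h 50 min
Tue: 8:27 AM–3:29 PM = 7 h 2 min; less 30 min break → 6 h 32 min
Wed: 5:56 AM–11:44 AM = 5 h 48 min; less 30 min break → 5 h 18 min
Total: 10 h 50 min + 6 h 32 min + 5 h 18 min = 22 h 40 min.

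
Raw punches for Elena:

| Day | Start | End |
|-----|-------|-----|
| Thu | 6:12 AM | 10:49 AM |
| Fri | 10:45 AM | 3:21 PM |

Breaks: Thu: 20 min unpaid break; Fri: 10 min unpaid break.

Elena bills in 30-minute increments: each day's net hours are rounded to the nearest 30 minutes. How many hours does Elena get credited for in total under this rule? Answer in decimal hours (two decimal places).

9.00 hours

Thu: 6:12 AM–10:49 AM = 4 h 37 min − 20 min = 4 h 17 min → rounds to 4 h 30 min
Fri: 10:45 AM–3:21 PM = 4 h 36 min − 10 min = 4 h 26 min → rounds to 4 h 30 min
Total credited: 9 h 0 min.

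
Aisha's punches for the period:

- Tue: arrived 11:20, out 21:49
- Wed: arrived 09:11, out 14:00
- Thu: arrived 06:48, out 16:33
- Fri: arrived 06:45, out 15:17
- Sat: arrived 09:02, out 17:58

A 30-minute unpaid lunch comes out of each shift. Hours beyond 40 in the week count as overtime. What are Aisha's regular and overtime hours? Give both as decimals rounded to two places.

Regular 40.00 hours, overtime 0.02 hours

Tue: 11:20–21:49 = 10 h 29 min; less 30 min break → 9 h 59 min
Wed: 09:11–14:00 = 4 h 49 min; less 30 min break → 4 h 19 min
Thu: 06:48–16:33 = 9 h 45 min; less 30 min break → 9 h 15 min
Fri: 06:45–15:17 = 8 h 32 min; less 30 min break → 8 h 2 min
Sat: 09:02–17:58 = 8 h 56 min; less 30 min break → 8 h 26 min
Total worked: 40 h 1 min = 40.02 h.
Threshold 40 h → overtime 0 h 1 min, regular 40 h 0 min.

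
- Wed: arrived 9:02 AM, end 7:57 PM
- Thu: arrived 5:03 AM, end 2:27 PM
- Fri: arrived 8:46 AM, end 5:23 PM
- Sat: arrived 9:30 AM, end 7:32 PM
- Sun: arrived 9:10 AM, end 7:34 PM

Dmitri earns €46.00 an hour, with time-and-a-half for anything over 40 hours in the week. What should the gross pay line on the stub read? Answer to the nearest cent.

Wed: 9:02 AM–7:57 PM = 10 h 55 min
Thu: 5:03 AM–2:27 PM = 9 h 24 min
Fri: 8:46 AM–5:23 PM = 8 h 37 min
Sat: 9:30 AM–7:32 PM = 10 h 2 min
Sun: 9:10 AM–7:34 PM = 10 h 24 min
Total worked: 49 h 22 min = 2962 min.
Regular 40 h 0 min = 2400 min at €46.00/h; overtime 9 h 22 min = 562 min at €69.00/h.
Pay = (2400 × €46.00 + 562 × €69.00) ÷ 60 = €2486.30.

€2486.30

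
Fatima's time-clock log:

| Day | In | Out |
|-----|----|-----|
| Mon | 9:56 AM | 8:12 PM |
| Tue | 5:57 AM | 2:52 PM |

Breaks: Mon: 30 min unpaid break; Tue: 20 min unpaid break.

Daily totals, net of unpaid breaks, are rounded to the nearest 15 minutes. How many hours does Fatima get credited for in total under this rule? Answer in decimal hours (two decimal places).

Mon: 9:56 AM–8:12 PM = 10 h 16 min − 30 min = 9 h 46 min → rounds to 9 h 45 min
Tue: 5:57 AM–2:52 PM = 8 h 55 min − 20 min = 8 h 35 min → rounds to 8 h 30 min
Total credited: 18 h 15 min.

18.25 hours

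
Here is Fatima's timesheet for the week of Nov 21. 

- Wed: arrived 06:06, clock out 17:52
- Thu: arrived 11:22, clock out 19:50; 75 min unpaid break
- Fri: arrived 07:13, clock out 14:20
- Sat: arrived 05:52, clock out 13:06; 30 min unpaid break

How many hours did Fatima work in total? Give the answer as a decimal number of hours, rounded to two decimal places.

32.83 hours

Wed: 06:06–17:52 = 11 h 46 min
Thu: 11:22–19:50 = 8 h 28 min; less 75 min break → 7 h 13 min
Fri: 07:13–14:20 = 7 h 7 min
Sat: 05:52–13:06 = 7 h 14 min; less 30 min break → 6 h 44 min
Total: 11 h 46 min + 7 h 13 min + 7 h 7 min + 6 h 44 min = 32 h 50 min.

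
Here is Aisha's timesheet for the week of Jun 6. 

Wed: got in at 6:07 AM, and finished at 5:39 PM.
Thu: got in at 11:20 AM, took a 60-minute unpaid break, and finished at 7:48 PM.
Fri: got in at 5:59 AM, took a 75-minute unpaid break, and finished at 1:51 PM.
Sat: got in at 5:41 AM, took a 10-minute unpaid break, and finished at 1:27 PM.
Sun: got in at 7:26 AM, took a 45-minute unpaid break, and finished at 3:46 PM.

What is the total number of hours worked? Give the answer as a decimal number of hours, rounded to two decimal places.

40.80 hours

Wed: 6:07 AM–5:39 PM = 11 h 32 min
Thu: 11:20 AM–7:48 PM = 8 h 28 min; less 60 min break → 7 h 28 min
Fri: 5:59 AM–1:51 PM = 7 h 52 min; less 75 min break → 6 h 37 min
Sat: 5:41 AM–1:27 PM = 7 h 46 min; less 10 min break → 7 h 36 min
Sun: 7:26 AM–3:46 PM = 8 h 20 min; less 45 min break → 7 h 35 min
Total: 11 h 32 min + 7 h 28 min + 6 h 37 min + 7 h 36 min + 7 h 35 min = 40 h 48 min.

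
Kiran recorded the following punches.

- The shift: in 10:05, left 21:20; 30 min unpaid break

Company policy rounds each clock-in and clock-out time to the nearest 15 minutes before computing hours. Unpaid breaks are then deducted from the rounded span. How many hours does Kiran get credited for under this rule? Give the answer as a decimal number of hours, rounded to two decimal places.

The shift: in 10:05→10:00, out 21:20→21:15; 11 h 15 min − 30 min = 10 h 45 min

10.75 hours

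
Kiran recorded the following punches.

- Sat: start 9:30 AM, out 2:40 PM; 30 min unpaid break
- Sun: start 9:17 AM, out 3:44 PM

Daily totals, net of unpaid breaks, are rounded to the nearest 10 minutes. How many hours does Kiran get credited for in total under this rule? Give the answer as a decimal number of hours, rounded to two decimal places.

11.17 hours

Sat: 9:30 AM–2:40 PM = 5 h 10 min − 30 min = 4 h 40 min → rounds to 4 h 40 min
Sun: 9:17 AM–3:44 PM = 6 h 27 min → rounds to 6 h 30 min
Total credited: 11 h 10 min.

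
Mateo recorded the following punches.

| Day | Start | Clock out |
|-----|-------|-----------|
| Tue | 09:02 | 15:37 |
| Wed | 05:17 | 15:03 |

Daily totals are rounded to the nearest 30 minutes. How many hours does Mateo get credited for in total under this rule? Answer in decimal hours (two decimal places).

16.50 hours

Tue: 09:02–15:37 = 6 h 35 min → rounds to 6 h 30 min
Wed: 05:17–15:03 = 9 h 46 min → rounds to 10 h 0 min
Total credited: 16 h 30 min.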